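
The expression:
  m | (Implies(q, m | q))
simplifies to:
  True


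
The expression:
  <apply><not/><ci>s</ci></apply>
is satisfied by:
  {s: False}


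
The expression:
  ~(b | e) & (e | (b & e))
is never true.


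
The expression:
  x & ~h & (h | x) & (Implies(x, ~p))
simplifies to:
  x & ~h & ~p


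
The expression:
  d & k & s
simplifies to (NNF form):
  d & k & s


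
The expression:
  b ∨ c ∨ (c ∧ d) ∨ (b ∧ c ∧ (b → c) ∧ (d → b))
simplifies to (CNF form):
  b ∨ c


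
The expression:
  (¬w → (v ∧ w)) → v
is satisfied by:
  {v: True, w: False}
  {w: False, v: False}
  {w: True, v: True}


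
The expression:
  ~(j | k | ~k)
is never true.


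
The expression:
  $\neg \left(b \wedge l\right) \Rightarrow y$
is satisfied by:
  {y: True, l: True, b: True}
  {y: True, l: True, b: False}
  {y: True, b: True, l: False}
  {y: True, b: False, l: False}
  {l: True, b: True, y: False}


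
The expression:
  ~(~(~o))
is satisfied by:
  {o: False}


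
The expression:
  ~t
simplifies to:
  ~t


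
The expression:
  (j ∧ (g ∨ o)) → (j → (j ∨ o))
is always true.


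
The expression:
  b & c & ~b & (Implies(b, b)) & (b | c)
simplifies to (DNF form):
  False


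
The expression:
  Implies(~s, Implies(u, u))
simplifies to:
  True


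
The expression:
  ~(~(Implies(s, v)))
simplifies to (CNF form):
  v | ~s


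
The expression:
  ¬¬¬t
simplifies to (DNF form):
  ¬t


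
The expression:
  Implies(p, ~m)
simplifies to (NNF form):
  ~m | ~p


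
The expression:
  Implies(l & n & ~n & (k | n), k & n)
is always true.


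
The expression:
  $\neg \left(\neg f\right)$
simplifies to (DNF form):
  $f$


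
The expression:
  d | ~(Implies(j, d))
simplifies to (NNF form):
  d | j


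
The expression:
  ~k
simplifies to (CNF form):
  ~k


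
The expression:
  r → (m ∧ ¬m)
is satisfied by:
  {r: False}


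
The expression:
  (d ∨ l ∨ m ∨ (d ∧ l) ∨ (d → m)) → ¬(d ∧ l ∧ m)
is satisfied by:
  {l: False, m: False, d: False}
  {d: True, l: False, m: False}
  {m: True, l: False, d: False}
  {d: True, m: True, l: False}
  {l: True, d: False, m: False}
  {d: True, l: True, m: False}
  {m: True, l: True, d: False}


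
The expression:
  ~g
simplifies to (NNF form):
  ~g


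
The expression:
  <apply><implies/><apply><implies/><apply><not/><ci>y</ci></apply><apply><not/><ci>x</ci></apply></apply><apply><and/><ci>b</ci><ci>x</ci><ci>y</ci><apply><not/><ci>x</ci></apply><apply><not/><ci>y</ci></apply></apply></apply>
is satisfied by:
  {x: True, y: False}


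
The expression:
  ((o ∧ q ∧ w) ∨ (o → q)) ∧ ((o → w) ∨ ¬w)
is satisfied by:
  {q: True, o: False}
  {o: False, q: False}
  {o: True, q: True}


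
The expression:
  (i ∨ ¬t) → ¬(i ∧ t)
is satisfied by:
  {t: False, i: False}
  {i: True, t: False}
  {t: True, i: False}


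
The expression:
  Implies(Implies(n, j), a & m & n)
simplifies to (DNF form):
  (n & ~j) | (a & m & n) | (a & n & ~j) | (m & n & ~j)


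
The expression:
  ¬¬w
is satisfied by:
  {w: True}


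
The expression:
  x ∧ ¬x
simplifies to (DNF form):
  False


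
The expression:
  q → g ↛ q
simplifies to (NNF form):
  ¬q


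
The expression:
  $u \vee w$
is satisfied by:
  {u: True, w: True}
  {u: True, w: False}
  {w: True, u: False}


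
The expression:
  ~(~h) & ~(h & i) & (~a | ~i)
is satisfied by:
  {h: True, i: False}


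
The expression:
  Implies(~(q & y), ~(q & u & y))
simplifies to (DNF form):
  True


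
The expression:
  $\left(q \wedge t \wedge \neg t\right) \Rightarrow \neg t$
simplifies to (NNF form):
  $\text{True}$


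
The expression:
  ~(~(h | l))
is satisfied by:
  {l: True, h: True}
  {l: True, h: False}
  {h: True, l: False}


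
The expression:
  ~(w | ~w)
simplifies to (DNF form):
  False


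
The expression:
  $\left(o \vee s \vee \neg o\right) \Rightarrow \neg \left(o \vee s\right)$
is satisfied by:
  {o: False, s: False}


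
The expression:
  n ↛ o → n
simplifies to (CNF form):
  True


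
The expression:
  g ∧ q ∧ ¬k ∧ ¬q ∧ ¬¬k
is never true.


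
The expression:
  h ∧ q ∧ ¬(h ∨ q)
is never true.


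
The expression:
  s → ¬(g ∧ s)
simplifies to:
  ¬g ∨ ¬s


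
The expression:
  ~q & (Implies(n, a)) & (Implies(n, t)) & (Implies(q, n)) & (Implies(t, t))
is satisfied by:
  {t: True, a: True, q: False, n: False}
  {t: True, q: False, a: False, n: False}
  {a: True, t: False, q: False, n: False}
  {t: False, q: False, a: False, n: False}
  {n: True, t: True, a: True, q: False}


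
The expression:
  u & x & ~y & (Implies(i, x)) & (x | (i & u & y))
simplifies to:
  u & x & ~y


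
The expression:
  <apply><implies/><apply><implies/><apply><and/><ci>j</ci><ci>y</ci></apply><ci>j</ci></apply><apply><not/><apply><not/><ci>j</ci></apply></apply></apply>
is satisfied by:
  {j: True}


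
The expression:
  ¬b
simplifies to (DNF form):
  ¬b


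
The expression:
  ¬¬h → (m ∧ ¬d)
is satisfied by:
  {m: True, h: False, d: False}
  {m: False, h: False, d: False}
  {d: True, m: True, h: False}
  {d: True, m: False, h: False}
  {h: True, m: True, d: False}


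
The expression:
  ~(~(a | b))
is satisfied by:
  {a: True, b: True}
  {a: True, b: False}
  {b: True, a: False}


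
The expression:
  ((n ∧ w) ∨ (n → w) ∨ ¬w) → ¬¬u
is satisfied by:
  {u: True}


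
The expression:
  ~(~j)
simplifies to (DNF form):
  j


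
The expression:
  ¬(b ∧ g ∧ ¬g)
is always true.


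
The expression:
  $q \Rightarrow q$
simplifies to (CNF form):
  $\text{True}$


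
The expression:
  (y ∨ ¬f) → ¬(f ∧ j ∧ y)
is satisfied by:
  {y: False, j: False, f: False}
  {f: True, y: False, j: False}
  {j: True, y: False, f: False}
  {f: True, j: True, y: False}
  {y: True, f: False, j: False}
  {f: True, y: True, j: False}
  {j: True, y: True, f: False}


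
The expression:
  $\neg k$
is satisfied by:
  {k: False}


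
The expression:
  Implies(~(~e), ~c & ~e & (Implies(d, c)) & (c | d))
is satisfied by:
  {e: False}


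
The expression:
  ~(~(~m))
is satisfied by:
  {m: False}


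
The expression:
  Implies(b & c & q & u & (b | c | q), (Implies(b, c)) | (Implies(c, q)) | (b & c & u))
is always true.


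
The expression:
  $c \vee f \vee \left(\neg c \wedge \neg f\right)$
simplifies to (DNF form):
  $\text{True}$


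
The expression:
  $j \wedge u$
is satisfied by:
  {j: True, u: True}


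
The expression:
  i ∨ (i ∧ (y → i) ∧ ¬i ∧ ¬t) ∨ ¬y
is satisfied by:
  {i: True, y: False}
  {y: False, i: False}
  {y: True, i: True}


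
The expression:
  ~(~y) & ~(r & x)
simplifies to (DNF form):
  (y & ~r) | (y & ~x)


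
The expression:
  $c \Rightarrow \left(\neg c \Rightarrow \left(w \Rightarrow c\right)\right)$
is always true.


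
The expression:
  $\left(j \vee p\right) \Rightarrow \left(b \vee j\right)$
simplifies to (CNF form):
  $b \vee j \vee \neg p$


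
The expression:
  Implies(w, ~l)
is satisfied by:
  {l: False, w: False}
  {w: True, l: False}
  {l: True, w: False}


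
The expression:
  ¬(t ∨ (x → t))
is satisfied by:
  {x: True, t: False}


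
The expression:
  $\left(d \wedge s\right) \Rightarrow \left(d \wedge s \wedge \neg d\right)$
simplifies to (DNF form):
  $\neg d \vee \neg s$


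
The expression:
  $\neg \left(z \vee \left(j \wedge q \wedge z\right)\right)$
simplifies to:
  $\neg z$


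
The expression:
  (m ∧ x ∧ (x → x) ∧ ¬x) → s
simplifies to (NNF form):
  True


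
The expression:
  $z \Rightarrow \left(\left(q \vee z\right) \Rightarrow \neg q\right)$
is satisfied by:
  {q: False, z: False}
  {z: True, q: False}
  {q: True, z: False}


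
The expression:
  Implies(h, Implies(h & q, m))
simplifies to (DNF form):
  m | ~h | ~q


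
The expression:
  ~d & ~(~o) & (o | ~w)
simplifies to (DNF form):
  o & ~d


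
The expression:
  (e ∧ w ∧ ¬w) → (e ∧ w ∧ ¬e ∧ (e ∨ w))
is always true.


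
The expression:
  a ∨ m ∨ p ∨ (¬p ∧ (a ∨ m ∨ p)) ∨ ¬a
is always true.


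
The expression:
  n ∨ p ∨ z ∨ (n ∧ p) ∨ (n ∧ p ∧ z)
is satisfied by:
  {n: True, z: True, p: True}
  {n: True, z: True, p: False}
  {n: True, p: True, z: False}
  {n: True, p: False, z: False}
  {z: True, p: True, n: False}
  {z: True, p: False, n: False}
  {p: True, z: False, n: False}


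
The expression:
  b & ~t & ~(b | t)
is never true.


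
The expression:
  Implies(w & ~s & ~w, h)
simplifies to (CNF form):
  True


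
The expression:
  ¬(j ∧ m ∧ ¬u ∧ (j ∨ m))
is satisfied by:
  {u: True, m: False, j: False}
  {m: False, j: False, u: False}
  {j: True, u: True, m: False}
  {j: True, m: False, u: False}
  {u: True, m: True, j: False}
  {m: True, u: False, j: False}
  {j: True, m: True, u: True}


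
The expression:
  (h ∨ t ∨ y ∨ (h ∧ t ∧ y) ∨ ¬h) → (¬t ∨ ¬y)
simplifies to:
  ¬t ∨ ¬y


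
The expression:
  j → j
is always true.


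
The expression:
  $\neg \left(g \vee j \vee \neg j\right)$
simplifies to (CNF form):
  $\text{False}$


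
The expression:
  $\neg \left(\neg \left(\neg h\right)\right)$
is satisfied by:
  {h: False}


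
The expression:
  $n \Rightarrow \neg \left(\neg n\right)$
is always true.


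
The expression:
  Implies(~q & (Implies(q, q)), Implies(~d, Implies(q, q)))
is always true.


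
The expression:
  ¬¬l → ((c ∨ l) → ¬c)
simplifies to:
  ¬c ∨ ¬l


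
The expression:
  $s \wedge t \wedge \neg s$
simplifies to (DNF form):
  $\text{False}$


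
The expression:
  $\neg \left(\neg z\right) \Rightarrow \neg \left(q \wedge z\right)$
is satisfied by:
  {q: False, z: False}
  {z: True, q: False}
  {q: True, z: False}


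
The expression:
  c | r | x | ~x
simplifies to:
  True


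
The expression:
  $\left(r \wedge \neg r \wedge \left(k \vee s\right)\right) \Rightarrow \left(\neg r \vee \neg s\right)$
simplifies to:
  $\text{True}$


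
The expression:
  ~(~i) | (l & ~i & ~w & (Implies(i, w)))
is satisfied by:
  {i: True, l: True, w: False}
  {i: True, l: False, w: False}
  {i: True, w: True, l: True}
  {i: True, w: True, l: False}
  {l: True, w: False, i: False}


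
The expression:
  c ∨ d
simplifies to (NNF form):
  c ∨ d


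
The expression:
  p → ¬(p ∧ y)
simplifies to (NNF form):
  ¬p ∨ ¬y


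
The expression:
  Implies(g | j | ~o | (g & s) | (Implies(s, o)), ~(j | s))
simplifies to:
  ~j & ~s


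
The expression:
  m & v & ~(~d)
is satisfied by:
  {m: True, d: True, v: True}


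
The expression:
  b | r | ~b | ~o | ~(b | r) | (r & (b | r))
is always true.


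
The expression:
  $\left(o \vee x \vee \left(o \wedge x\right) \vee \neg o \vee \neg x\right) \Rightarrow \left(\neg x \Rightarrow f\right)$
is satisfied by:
  {x: True, f: True}
  {x: True, f: False}
  {f: True, x: False}


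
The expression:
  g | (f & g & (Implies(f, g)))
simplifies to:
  g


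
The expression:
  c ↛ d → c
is always true.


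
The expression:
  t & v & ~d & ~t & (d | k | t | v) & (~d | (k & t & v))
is never true.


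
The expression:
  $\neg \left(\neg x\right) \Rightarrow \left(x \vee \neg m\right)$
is always true.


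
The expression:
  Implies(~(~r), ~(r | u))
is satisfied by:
  {r: False}


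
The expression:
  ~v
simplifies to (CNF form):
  ~v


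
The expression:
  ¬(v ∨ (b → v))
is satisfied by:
  {b: True, v: False}


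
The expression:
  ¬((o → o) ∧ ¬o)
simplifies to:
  o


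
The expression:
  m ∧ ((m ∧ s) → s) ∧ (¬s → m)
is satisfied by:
  {m: True}


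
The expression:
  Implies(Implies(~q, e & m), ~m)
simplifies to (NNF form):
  ~m | (~e & ~q)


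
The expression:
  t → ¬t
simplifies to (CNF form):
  ¬t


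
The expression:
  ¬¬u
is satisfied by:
  {u: True}


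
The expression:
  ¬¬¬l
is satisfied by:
  {l: False}


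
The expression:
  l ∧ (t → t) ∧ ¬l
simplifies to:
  False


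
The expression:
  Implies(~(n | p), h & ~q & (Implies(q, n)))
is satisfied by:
  {n: True, p: True, h: True, q: False}
  {n: True, p: True, q: False, h: False}
  {n: True, p: True, h: True, q: True}
  {n: True, p: True, q: True, h: False}
  {n: True, h: True, q: False, p: False}
  {n: True, q: False, h: False, p: False}
  {n: True, h: True, q: True, p: False}
  {n: True, q: True, h: False, p: False}
  {h: True, p: True, q: False, n: False}
  {p: True, q: False, h: False, n: False}
  {h: True, p: True, q: True, n: False}
  {p: True, q: True, h: False, n: False}
  {h: True, p: False, q: False, n: False}


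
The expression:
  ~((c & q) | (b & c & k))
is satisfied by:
  {k: False, c: False, q: False, b: False}
  {b: True, k: False, c: False, q: False}
  {k: True, b: False, c: False, q: False}
  {b: True, k: True, c: False, q: False}
  {q: True, b: False, k: False, c: False}
  {b: True, q: True, k: False, c: False}
  {q: True, k: True, b: False, c: False}
  {b: True, q: True, k: True, c: False}
  {c: True, q: False, k: False, b: False}
  {c: True, b: True, q: False, k: False}
  {c: True, k: True, q: False, b: False}


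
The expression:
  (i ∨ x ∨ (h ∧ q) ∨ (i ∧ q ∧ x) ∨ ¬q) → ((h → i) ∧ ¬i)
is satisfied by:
  {i: False, h: False}


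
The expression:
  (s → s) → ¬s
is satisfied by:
  {s: False}


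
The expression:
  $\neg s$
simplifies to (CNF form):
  $\neg s$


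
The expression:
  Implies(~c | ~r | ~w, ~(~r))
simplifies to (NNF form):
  r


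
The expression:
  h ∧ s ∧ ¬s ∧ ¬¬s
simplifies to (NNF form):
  False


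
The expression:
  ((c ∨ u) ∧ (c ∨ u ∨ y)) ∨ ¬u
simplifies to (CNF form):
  True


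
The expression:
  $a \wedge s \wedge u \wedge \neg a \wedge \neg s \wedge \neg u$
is never true.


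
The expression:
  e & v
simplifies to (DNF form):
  e & v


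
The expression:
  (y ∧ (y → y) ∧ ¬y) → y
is always true.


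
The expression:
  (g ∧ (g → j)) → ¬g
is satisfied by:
  {g: False, j: False}
  {j: True, g: False}
  {g: True, j: False}


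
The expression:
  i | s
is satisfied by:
  {i: True, s: True}
  {i: True, s: False}
  {s: True, i: False}


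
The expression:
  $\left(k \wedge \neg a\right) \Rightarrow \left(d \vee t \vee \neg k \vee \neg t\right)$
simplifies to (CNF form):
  $\text{True}$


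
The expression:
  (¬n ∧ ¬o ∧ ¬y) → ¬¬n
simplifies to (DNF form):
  n ∨ o ∨ y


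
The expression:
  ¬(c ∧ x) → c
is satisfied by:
  {c: True}


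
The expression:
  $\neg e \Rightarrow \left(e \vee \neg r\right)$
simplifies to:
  $e \vee \neg r$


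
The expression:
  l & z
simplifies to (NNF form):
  l & z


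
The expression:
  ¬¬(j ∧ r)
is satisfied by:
  {r: True, j: True}


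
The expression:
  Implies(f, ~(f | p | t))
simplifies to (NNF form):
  ~f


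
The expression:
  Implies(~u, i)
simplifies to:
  i | u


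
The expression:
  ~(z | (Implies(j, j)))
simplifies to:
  False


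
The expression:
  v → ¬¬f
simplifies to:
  f ∨ ¬v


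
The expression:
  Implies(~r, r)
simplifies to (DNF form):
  r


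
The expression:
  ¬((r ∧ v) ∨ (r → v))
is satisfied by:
  {r: True, v: False}


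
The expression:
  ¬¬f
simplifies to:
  f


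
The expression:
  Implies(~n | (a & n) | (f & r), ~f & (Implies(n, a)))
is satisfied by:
  {n: True, r: False, f: False, a: False}
  {a: False, r: False, n: False, f: False}
  {a: True, n: True, r: False, f: False}
  {a: True, r: False, n: False, f: False}
  {n: True, r: True, a: False, f: False}
  {r: True, a: False, n: False, f: False}
  {a: True, r: True, n: True, f: False}
  {a: True, r: True, n: False, f: False}
  {f: True, n: True, a: False, r: False}


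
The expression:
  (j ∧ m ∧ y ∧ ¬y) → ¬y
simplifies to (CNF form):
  True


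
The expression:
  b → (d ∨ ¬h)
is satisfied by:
  {d: True, h: False, b: False}
  {h: False, b: False, d: False}
  {b: True, d: True, h: False}
  {b: True, h: False, d: False}
  {d: True, h: True, b: False}
  {h: True, d: False, b: False}
  {b: True, h: True, d: True}


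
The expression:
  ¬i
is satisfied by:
  {i: False}


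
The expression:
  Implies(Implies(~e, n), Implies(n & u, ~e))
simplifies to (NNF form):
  ~e | ~n | ~u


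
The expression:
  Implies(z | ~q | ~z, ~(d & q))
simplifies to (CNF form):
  ~d | ~q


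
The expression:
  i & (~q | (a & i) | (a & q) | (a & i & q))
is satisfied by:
  {i: True, a: True, q: False}
  {i: True, q: False, a: False}
  {i: True, a: True, q: True}


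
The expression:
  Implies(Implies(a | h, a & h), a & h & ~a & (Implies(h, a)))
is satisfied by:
  {a: True, h: False}
  {h: True, a: False}


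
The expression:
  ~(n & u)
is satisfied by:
  {u: False, n: False}
  {n: True, u: False}
  {u: True, n: False}


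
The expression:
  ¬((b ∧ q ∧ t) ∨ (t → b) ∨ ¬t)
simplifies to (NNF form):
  t ∧ ¬b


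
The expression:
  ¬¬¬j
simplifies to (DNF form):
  ¬j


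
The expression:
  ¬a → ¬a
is always true.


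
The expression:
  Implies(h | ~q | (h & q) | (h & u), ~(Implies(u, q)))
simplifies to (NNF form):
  (q & ~h) | (u & ~q)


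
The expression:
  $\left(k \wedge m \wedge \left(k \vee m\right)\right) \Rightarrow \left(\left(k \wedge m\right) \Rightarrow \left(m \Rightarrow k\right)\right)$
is always true.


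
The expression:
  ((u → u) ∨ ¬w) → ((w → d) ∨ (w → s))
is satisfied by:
  {d: True, s: True, w: False}
  {d: True, w: False, s: False}
  {s: True, w: False, d: False}
  {s: False, w: False, d: False}
  {d: True, s: True, w: True}
  {d: True, w: True, s: False}
  {s: True, w: True, d: False}


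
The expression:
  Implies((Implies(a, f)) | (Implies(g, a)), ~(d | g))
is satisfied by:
  {g: False, d: False}


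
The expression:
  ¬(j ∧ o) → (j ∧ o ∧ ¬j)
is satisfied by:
  {j: True, o: True}


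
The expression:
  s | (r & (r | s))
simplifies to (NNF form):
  r | s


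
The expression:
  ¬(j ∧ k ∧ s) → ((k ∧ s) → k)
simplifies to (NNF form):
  True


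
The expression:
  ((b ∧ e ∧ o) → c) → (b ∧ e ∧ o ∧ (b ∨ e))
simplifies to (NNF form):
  b ∧ e ∧ o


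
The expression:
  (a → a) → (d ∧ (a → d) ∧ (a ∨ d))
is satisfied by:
  {d: True}


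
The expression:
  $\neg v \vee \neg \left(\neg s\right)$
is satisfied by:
  {s: True, v: False}
  {v: False, s: False}
  {v: True, s: True}


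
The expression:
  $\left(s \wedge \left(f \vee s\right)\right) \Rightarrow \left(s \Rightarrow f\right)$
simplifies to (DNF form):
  $f \vee \neg s$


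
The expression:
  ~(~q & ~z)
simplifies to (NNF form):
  q | z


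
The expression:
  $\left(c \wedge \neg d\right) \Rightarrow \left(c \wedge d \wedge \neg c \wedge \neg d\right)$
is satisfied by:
  {d: True, c: False}
  {c: False, d: False}
  {c: True, d: True}


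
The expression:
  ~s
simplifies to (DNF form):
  ~s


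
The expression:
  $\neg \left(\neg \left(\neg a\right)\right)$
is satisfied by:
  {a: False}


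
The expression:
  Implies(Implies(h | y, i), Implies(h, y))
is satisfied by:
  {y: True, h: False, i: False}
  {h: False, i: False, y: False}
  {y: True, i: True, h: False}
  {i: True, h: False, y: False}
  {y: True, h: True, i: False}
  {h: True, y: False, i: False}
  {y: True, i: True, h: True}


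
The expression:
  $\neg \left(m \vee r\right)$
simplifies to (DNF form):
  $\neg m \wedge \neg r$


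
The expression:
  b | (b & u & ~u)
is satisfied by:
  {b: True}


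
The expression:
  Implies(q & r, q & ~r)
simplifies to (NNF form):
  ~q | ~r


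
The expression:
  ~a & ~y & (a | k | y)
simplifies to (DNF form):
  k & ~a & ~y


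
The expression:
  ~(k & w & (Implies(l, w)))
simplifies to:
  ~k | ~w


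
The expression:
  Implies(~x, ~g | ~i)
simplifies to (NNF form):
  x | ~g | ~i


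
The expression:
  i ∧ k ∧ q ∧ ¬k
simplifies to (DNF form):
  False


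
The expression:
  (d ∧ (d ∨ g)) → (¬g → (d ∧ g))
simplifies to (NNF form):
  g ∨ ¬d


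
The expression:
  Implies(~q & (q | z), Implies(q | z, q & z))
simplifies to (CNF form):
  q | ~z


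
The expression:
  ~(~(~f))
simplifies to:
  ~f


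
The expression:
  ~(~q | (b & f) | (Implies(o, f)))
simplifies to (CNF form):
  o & q & ~f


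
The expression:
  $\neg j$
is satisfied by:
  {j: False}


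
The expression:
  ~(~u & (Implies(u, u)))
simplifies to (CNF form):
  u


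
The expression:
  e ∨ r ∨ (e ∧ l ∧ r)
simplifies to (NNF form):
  e ∨ r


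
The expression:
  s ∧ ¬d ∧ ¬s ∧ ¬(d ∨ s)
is never true.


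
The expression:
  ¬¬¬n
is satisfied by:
  {n: False}


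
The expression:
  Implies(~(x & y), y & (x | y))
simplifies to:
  y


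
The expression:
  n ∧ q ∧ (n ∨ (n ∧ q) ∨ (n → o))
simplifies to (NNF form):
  n ∧ q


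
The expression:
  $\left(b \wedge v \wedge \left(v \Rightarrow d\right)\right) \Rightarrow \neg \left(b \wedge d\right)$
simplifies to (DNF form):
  $\neg b \vee \neg d \vee \neg v$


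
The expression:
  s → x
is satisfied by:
  {x: True, s: False}
  {s: False, x: False}
  {s: True, x: True}


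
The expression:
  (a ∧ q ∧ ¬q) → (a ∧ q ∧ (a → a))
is always true.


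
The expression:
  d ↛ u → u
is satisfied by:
  {u: True, d: False}
  {d: False, u: False}
  {d: True, u: True}


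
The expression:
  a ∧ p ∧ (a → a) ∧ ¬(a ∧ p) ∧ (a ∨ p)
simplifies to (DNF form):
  False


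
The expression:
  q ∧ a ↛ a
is never true.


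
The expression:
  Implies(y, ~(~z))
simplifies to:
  z | ~y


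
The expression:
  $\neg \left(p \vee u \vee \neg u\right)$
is never true.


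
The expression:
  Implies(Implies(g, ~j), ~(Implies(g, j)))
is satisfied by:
  {g: True}


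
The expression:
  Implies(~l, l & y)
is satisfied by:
  {l: True}


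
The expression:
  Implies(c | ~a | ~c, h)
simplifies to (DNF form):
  h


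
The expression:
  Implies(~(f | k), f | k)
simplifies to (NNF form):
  f | k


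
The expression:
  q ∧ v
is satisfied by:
  {q: True, v: True}


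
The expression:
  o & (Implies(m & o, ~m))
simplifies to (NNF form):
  o & ~m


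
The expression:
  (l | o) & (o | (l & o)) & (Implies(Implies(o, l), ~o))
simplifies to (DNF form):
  o & ~l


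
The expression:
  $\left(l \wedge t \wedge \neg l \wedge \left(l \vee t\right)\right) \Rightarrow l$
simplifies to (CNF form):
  $\text{True}$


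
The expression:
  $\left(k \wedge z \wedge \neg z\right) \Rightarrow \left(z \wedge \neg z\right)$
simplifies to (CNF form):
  $\text{True}$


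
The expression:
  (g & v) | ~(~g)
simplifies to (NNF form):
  g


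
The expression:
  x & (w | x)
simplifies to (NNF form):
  x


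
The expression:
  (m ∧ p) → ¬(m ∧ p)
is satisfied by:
  {p: False, m: False}
  {m: True, p: False}
  {p: True, m: False}


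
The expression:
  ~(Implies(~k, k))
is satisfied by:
  {k: False}


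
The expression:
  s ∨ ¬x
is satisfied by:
  {s: True, x: False}
  {x: False, s: False}
  {x: True, s: True}


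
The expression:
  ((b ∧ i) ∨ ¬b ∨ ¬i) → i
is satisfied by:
  {i: True}


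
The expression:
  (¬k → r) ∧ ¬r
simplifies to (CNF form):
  k ∧ ¬r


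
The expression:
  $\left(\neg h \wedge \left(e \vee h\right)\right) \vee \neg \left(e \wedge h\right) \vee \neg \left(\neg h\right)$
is always true.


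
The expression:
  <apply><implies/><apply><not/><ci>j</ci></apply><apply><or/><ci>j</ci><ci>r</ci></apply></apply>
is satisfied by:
  {r: True, j: True}
  {r: True, j: False}
  {j: True, r: False}


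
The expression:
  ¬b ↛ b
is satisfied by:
  {b: False}


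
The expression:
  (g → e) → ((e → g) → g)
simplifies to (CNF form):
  e ∨ g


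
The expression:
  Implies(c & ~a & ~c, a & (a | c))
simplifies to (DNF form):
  True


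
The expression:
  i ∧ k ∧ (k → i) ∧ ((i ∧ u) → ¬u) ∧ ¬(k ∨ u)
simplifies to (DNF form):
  False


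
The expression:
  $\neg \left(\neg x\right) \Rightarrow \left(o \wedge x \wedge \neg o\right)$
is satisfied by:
  {x: False}


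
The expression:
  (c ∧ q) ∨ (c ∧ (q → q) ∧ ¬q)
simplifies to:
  c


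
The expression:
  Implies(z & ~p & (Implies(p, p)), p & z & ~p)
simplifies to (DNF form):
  p | ~z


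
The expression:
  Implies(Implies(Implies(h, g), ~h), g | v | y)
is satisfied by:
  {y: True, v: True, g: True}
  {y: True, v: True, g: False}
  {y: True, g: True, v: False}
  {y: True, g: False, v: False}
  {v: True, g: True, y: False}
  {v: True, g: False, y: False}
  {g: True, v: False, y: False}


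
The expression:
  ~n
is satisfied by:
  {n: False}


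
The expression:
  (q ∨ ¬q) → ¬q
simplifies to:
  ¬q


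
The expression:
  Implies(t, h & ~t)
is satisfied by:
  {t: False}


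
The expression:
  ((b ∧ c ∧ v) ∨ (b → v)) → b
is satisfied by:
  {b: True}


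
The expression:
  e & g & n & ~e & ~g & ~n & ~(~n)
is never true.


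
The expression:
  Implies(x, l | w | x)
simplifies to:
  True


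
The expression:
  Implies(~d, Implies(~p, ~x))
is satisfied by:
  {d: True, p: True, x: False}
  {d: True, x: False, p: False}
  {p: True, x: False, d: False}
  {p: False, x: False, d: False}
  {d: True, p: True, x: True}
  {d: True, x: True, p: False}
  {p: True, x: True, d: False}


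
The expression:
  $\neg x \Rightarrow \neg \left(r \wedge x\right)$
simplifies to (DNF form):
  $\text{True}$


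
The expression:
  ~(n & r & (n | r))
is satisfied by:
  {n: False, r: False}
  {r: True, n: False}
  {n: True, r: False}


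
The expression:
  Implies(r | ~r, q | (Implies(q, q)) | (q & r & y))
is always true.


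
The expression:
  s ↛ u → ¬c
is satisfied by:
  {u: True, s: False, c: False}
  {s: False, c: False, u: False}
  {u: True, c: True, s: False}
  {c: True, s: False, u: False}
  {u: True, s: True, c: False}
  {s: True, u: False, c: False}
  {u: True, c: True, s: True}


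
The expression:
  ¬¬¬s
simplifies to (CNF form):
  ¬s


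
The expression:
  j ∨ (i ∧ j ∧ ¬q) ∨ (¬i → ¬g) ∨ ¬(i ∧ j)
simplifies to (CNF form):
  True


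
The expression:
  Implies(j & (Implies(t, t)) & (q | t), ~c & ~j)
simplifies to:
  ~j | (~q & ~t)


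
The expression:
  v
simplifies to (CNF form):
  v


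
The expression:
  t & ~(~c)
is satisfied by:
  {t: True, c: True}


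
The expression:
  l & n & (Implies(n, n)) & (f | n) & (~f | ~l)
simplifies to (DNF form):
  l & n & ~f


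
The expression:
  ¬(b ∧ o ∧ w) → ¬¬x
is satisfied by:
  {x: True, b: True, w: True, o: True}
  {x: True, b: True, w: True, o: False}
  {x: True, b: True, o: True, w: False}
  {x: True, b: True, o: False, w: False}
  {x: True, w: True, o: True, b: False}
  {x: True, w: True, o: False, b: False}
  {x: True, w: False, o: True, b: False}
  {x: True, w: False, o: False, b: False}
  {b: True, w: True, o: True, x: False}


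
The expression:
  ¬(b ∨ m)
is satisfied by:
  {b: False, m: False}


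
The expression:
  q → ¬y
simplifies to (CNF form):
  ¬q ∨ ¬y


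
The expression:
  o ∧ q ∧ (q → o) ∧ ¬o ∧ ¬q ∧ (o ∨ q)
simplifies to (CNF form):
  False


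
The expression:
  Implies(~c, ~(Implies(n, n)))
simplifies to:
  c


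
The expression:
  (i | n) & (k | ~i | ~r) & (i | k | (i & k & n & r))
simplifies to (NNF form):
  (i & k) | (k & n) | (i & ~r)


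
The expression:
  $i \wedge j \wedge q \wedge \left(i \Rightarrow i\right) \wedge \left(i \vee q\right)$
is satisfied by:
  {i: True, j: True, q: True}


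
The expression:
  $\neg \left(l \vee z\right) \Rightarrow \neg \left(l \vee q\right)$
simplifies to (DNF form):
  $l \vee z \vee \neg q$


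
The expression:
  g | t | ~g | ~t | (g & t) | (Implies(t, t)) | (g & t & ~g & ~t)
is always true.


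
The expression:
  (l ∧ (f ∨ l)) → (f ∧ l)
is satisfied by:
  {f: True, l: False}
  {l: False, f: False}
  {l: True, f: True}


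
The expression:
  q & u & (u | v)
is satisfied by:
  {u: True, q: True}


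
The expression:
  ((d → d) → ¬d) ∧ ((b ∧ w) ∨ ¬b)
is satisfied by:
  {w: True, d: False, b: False}
  {d: False, b: False, w: False}
  {b: True, w: True, d: False}


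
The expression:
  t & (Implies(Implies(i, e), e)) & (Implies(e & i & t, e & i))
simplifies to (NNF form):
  t & (e | i)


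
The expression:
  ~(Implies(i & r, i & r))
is never true.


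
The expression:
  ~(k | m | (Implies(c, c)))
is never true.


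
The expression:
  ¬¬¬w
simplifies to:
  ¬w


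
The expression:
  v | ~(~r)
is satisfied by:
  {r: True, v: True}
  {r: True, v: False}
  {v: True, r: False}


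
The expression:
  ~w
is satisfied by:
  {w: False}


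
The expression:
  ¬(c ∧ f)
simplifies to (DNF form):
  ¬c ∨ ¬f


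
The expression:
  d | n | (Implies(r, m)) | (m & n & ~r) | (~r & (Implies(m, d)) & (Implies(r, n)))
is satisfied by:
  {n: True, d: True, m: True, r: False}
  {n: True, d: True, m: False, r: False}
  {n: True, m: True, d: False, r: False}
  {n: True, m: False, d: False, r: False}
  {d: True, m: True, n: False, r: False}
  {d: True, m: False, n: False, r: False}
  {m: True, n: False, d: False, r: False}
  {m: False, n: False, d: False, r: False}
  {r: True, n: True, d: True, m: True}
  {r: True, n: True, d: True, m: False}
  {r: True, n: True, m: True, d: False}
  {r: True, n: True, m: False, d: False}
  {r: True, d: True, m: True, n: False}
  {r: True, d: True, m: False, n: False}
  {r: True, m: True, d: False, n: False}


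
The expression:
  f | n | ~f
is always true.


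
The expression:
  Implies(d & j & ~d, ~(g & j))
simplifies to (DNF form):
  True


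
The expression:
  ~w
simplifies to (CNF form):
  ~w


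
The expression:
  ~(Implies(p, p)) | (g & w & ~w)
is never true.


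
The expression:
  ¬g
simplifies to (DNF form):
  ¬g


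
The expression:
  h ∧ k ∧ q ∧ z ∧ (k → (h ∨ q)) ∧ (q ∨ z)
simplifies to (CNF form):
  h ∧ k ∧ q ∧ z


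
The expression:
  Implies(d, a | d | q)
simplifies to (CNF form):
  True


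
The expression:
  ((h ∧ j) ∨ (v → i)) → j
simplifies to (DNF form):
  j ∨ (v ∧ ¬i)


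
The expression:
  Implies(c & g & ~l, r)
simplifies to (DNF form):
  l | r | ~c | ~g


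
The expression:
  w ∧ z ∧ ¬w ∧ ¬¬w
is never true.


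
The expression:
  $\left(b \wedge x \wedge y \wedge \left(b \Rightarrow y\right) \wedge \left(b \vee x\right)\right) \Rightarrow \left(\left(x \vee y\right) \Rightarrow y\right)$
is always true.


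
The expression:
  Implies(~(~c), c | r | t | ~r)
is always true.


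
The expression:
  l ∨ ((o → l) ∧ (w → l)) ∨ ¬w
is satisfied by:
  {l: True, w: False}
  {w: False, l: False}
  {w: True, l: True}


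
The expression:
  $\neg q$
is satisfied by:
  {q: False}


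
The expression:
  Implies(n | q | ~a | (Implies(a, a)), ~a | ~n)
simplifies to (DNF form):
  ~a | ~n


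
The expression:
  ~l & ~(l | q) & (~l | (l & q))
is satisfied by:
  {q: False, l: False}


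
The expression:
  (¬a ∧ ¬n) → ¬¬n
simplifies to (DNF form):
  a ∨ n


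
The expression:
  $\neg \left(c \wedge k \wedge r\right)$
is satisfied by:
  {k: False, c: False, r: False}
  {r: True, k: False, c: False}
  {c: True, k: False, r: False}
  {r: True, c: True, k: False}
  {k: True, r: False, c: False}
  {r: True, k: True, c: False}
  {c: True, k: True, r: False}


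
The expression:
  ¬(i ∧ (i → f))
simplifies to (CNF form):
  ¬f ∨ ¬i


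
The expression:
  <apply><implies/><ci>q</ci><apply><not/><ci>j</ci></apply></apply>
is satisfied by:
  {q: False, j: False}
  {j: True, q: False}
  {q: True, j: False}


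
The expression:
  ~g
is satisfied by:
  {g: False}


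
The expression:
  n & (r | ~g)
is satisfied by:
  {r: True, n: True, g: False}
  {n: True, g: False, r: False}
  {r: True, g: True, n: True}


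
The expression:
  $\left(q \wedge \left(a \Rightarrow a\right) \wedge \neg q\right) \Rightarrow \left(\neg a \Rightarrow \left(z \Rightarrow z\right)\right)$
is always true.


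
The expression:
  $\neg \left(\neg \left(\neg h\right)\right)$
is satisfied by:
  {h: False}


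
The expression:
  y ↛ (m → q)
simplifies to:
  m ∧ y ∧ ¬q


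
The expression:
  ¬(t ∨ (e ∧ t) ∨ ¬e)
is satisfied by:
  {e: True, t: False}


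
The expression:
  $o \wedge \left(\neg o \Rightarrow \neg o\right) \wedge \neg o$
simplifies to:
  $\text{False}$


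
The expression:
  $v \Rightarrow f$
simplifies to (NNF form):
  $f \vee \neg v$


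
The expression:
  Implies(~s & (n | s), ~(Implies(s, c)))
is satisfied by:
  {s: True, n: False}
  {n: False, s: False}
  {n: True, s: True}


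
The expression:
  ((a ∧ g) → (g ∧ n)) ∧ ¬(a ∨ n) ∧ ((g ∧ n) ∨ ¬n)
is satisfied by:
  {n: False, a: False}


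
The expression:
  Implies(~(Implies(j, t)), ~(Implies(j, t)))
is always true.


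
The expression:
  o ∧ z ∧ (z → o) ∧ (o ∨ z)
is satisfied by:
  {z: True, o: True}


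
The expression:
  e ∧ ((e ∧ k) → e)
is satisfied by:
  {e: True}


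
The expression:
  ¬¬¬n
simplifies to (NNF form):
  ¬n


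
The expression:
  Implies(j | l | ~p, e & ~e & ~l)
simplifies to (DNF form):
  p & ~j & ~l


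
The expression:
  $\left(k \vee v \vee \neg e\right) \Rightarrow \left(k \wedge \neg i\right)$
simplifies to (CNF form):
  $\left(e \vee k\right) \wedge \left(k \vee \neg v\right) \wedge \left(\neg i \vee \neg k\right)$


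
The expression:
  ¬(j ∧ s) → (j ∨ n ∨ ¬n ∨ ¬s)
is always true.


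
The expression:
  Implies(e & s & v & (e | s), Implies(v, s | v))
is always true.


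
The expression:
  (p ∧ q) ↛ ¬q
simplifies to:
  p ∧ q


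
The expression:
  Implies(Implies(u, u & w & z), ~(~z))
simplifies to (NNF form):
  u | z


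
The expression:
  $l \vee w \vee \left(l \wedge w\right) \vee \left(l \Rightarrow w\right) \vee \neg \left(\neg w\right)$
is always true.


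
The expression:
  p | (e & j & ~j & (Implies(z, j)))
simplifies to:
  p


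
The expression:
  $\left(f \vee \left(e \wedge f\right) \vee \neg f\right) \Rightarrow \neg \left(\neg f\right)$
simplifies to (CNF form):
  $f$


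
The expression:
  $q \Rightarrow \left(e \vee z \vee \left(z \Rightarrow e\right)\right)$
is always true.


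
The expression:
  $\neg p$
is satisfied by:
  {p: False}


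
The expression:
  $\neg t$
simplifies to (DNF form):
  $\neg t$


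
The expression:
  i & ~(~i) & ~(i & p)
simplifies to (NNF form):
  i & ~p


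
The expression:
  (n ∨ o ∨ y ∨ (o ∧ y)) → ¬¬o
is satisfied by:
  {o: True, y: False, n: False}
  {n: True, o: True, y: False}
  {o: True, y: True, n: False}
  {n: True, o: True, y: True}
  {n: False, y: False, o: False}


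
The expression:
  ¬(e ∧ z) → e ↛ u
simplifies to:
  e ∧ (z ∨ ¬u)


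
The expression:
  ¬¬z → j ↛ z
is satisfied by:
  {z: False}


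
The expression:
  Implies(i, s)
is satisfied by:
  {s: True, i: False}
  {i: False, s: False}
  {i: True, s: True}


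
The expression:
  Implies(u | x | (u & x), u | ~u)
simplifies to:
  True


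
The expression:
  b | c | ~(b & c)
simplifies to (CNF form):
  True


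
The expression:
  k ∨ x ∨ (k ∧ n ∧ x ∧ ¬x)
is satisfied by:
  {x: True, k: True}
  {x: True, k: False}
  {k: True, x: False}


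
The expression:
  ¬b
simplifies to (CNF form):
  ¬b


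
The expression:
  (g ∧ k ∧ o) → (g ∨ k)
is always true.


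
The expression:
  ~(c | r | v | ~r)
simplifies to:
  False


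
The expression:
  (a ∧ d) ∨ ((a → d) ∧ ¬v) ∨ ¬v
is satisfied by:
  {a: True, d: True, v: False}
  {a: True, d: False, v: False}
  {d: True, a: False, v: False}
  {a: False, d: False, v: False}
  {a: True, v: True, d: True}


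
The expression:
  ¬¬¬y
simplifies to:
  ¬y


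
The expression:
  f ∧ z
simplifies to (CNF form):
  f ∧ z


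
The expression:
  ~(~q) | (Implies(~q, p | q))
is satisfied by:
  {q: True, p: True}
  {q: True, p: False}
  {p: True, q: False}


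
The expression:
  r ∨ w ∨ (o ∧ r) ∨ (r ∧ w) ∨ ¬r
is always true.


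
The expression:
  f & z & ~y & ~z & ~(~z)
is never true.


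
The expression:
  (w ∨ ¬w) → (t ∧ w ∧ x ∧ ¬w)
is never true.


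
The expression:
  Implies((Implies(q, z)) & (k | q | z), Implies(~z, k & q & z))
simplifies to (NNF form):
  q | z | ~k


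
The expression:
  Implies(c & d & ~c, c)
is always true.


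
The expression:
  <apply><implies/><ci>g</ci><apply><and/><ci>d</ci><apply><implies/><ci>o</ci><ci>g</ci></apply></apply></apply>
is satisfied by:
  {d: True, g: False}
  {g: False, d: False}
  {g: True, d: True}


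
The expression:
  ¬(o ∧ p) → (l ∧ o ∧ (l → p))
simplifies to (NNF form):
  o ∧ p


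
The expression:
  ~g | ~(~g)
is always true.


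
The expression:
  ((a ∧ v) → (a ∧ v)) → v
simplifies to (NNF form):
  v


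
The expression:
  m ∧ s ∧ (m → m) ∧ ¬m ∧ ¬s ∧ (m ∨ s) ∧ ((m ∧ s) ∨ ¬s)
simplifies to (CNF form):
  False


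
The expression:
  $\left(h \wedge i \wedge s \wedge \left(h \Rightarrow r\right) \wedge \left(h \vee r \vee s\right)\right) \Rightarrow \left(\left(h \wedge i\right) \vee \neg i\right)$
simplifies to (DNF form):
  $\text{True}$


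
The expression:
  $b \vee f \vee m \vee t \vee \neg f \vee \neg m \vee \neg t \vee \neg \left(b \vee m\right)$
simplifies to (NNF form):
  $\text{True}$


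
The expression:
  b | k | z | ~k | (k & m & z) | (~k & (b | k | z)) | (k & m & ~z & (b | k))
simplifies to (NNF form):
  True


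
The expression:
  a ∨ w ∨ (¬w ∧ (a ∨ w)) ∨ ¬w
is always true.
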